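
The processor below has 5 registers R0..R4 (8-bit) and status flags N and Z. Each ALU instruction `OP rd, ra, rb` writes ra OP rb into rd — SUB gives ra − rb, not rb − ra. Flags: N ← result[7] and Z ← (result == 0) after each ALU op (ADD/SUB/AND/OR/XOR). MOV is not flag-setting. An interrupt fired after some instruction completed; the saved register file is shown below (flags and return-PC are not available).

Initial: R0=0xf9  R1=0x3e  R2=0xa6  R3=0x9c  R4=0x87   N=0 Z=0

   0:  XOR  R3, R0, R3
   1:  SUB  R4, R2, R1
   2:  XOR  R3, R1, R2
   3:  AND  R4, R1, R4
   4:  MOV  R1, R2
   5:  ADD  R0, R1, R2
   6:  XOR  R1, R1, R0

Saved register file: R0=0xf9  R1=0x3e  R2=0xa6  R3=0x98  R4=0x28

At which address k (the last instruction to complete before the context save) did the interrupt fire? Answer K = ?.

after  0: R0=0xf9 R1=0x3e R2=0xa6 R3=0x65 R4=0x87  N=0 Z=0
after  1: R0=0xf9 R1=0x3e R2=0xa6 R3=0x65 R4=0x68  N=0 Z=0
after  2: R0=0xf9 R1=0x3e R2=0xa6 R3=0x98 R4=0x68  N=1 Z=0
after  3: R0=0xf9 R1=0x3e R2=0xa6 R3=0x98 R4=0x28  N=0 Z=0
-- IRQ taken; context saved, return-PC = 4 --

K = 3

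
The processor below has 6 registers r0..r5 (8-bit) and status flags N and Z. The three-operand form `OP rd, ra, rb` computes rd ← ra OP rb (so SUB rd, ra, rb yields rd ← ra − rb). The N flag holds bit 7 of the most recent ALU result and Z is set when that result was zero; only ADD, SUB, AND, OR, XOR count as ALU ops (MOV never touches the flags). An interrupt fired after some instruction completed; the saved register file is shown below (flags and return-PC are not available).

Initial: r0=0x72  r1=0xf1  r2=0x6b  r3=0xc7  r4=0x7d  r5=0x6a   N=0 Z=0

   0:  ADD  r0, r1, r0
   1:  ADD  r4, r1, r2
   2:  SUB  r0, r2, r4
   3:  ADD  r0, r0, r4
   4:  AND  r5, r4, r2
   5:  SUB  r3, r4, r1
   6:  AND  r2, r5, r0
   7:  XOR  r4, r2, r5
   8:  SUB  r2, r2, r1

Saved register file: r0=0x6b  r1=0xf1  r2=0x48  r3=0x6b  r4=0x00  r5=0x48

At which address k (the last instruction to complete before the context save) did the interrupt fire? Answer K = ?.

after  0: r0=0x63 r1=0xf1 r2=0x6b r3=0xc7 r4=0x7d r5=0x6a  N=0 Z=0
after  1: r0=0x63 r1=0xf1 r2=0x6b r3=0xc7 r4=0x5c r5=0x6a  N=0 Z=0
after  2: r0=0x0f r1=0xf1 r2=0x6b r3=0xc7 r4=0x5c r5=0x6a  N=0 Z=0
after  3: r0=0x6b r1=0xf1 r2=0x6b r3=0xc7 r4=0x5c r5=0x6a  N=0 Z=0
after  4: r0=0x6b r1=0xf1 r2=0x6b r3=0xc7 r4=0x5c r5=0x48  N=0 Z=0
after  5: r0=0x6b r1=0xf1 r2=0x6b r3=0x6b r4=0x5c r5=0x48  N=0 Z=0
after  6: r0=0x6b r1=0xf1 r2=0x48 r3=0x6b r4=0x5c r5=0x48  N=0 Z=0
after  7: r0=0x6b r1=0xf1 r2=0x48 r3=0x6b r4=0x00 r5=0x48  N=0 Z=1
-- IRQ taken; context saved, return-PC = 8 --

K = 7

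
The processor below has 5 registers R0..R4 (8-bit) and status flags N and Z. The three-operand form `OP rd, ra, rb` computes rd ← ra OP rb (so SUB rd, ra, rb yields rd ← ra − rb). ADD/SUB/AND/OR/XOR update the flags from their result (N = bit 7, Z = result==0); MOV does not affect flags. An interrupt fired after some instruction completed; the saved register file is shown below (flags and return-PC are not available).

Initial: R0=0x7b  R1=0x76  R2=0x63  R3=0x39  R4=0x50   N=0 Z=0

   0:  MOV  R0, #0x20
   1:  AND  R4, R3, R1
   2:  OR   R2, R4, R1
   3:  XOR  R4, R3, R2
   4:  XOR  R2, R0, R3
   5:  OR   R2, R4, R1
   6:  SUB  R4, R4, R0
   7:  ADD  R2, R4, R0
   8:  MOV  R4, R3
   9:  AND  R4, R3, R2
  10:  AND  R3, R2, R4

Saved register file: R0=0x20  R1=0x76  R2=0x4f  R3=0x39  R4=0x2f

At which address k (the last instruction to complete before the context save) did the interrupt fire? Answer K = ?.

K = 7

after  0: R0=0x20 R1=0x76 R2=0x63 R3=0x39 R4=0x50  N=0 Z=0
after  1: R0=0x20 R1=0x76 R2=0x63 R3=0x39 R4=0x30  N=0 Z=0
after  2: R0=0x20 R1=0x76 R2=0x76 R3=0x39 R4=0x30  N=0 Z=0
after  3: R0=0x20 R1=0x76 R2=0x76 R3=0x39 R4=0x4f  N=0 Z=0
after  4: R0=0x20 R1=0x76 R2=0x19 R3=0x39 R4=0x4f  N=0 Z=0
after  5: R0=0x20 R1=0x76 R2=0x7f R3=0x39 R4=0x4f  N=0 Z=0
after  6: R0=0x20 R1=0x76 R2=0x7f R3=0x39 R4=0x2f  N=0 Z=0
after  7: R0=0x20 R1=0x76 R2=0x4f R3=0x39 R4=0x2f  N=0 Z=0
-- IRQ taken; context saved, return-PC = 8 --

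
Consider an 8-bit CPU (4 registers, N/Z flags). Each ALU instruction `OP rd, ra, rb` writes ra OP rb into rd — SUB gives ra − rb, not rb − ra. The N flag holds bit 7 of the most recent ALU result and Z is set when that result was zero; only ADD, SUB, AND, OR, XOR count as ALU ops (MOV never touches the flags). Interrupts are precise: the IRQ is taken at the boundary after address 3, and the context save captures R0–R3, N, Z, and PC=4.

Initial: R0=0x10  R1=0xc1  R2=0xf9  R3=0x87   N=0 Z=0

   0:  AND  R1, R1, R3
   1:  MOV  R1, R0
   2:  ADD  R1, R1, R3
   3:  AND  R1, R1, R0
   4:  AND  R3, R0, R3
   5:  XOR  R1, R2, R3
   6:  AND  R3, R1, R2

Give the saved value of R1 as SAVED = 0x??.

SAVED = 0x10

after  0: R0=0x10 R1=0x81 R2=0xf9 R3=0x87  N=1 Z=0
after  1: R0=0x10 R1=0x10 R2=0xf9 R3=0x87  N=1 Z=0
after  2: R0=0x10 R1=0x97 R2=0xf9 R3=0x87  N=1 Z=0
after  3: R0=0x10 R1=0x10 R2=0xf9 R3=0x87  N=0 Z=0
-- IRQ taken; context saved, return-PC = 4 --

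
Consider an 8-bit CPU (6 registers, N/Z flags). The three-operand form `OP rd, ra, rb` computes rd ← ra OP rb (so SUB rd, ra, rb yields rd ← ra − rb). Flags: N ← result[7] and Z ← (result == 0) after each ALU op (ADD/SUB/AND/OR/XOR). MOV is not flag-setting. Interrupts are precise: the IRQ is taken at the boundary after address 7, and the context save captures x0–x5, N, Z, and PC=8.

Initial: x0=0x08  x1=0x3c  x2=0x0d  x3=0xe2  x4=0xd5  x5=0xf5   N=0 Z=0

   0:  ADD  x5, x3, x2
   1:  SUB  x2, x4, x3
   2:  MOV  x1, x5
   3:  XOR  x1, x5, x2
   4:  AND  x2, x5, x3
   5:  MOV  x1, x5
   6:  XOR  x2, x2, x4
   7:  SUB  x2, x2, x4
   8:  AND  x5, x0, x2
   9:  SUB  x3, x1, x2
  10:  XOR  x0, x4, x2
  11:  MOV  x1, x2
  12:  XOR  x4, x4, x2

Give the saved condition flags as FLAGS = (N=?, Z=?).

after  0: x0=0x08 x1=0x3c x2=0x0d x3=0xe2 x4=0xd5 x5=0xef  N=1 Z=0
after  1: x0=0x08 x1=0x3c x2=0xf3 x3=0xe2 x4=0xd5 x5=0xef  N=1 Z=0
after  2: x0=0x08 x1=0xef x2=0xf3 x3=0xe2 x4=0xd5 x5=0xef  N=1 Z=0
after  3: x0=0x08 x1=0x1c x2=0xf3 x3=0xe2 x4=0xd5 x5=0xef  N=0 Z=0
after  4: x0=0x08 x1=0x1c x2=0xe2 x3=0xe2 x4=0xd5 x5=0xef  N=1 Z=0
after  5: x0=0x08 x1=0xef x2=0xe2 x3=0xe2 x4=0xd5 x5=0xef  N=1 Z=0
after  6: x0=0x08 x1=0xef x2=0x37 x3=0xe2 x4=0xd5 x5=0xef  N=0 Z=0
after  7: x0=0x08 x1=0xef x2=0x62 x3=0xe2 x4=0xd5 x5=0xef  N=0 Z=0
-- IRQ taken; context saved, return-PC = 8 --

FLAGS = (N=0, Z=0)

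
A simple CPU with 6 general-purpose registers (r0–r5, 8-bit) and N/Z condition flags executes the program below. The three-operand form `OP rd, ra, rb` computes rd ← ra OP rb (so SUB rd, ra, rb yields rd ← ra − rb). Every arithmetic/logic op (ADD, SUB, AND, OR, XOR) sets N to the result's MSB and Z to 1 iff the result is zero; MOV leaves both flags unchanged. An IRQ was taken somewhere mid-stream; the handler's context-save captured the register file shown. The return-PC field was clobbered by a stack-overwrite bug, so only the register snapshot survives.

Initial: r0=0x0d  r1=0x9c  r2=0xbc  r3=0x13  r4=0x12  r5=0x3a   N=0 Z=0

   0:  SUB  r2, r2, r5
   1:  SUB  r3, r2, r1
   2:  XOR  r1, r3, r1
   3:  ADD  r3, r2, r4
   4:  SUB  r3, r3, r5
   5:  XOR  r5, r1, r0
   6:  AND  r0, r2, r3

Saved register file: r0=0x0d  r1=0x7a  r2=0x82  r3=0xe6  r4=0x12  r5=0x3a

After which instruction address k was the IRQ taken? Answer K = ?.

after  0: r0=0x0d r1=0x9c r2=0x82 r3=0x13 r4=0x12 r5=0x3a  N=1 Z=0
after  1: r0=0x0d r1=0x9c r2=0x82 r3=0xe6 r4=0x12 r5=0x3a  N=1 Z=0
after  2: r0=0x0d r1=0x7a r2=0x82 r3=0xe6 r4=0x12 r5=0x3a  N=0 Z=0
-- IRQ taken; context saved, return-PC = 3 --

K = 2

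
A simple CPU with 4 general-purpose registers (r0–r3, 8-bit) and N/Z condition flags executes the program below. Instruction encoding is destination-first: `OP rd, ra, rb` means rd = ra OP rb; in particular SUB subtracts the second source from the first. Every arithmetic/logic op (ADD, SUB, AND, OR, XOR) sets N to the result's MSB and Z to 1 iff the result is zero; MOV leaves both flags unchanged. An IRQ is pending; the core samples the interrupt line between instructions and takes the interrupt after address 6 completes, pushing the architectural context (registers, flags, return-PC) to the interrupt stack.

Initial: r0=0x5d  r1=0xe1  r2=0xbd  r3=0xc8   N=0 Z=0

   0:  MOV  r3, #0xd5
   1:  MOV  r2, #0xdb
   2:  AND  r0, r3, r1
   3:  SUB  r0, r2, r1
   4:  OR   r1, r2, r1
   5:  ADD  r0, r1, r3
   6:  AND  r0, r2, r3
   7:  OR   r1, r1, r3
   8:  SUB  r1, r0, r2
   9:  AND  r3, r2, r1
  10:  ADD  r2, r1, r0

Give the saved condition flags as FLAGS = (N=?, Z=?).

FLAGS = (N=1, Z=0)

after  0: r0=0x5d r1=0xe1 r2=0xbd r3=0xd5  N=0 Z=0
after  1: r0=0x5d r1=0xe1 r2=0xdb r3=0xd5  N=0 Z=0
after  2: r0=0xc1 r1=0xe1 r2=0xdb r3=0xd5  N=1 Z=0
after  3: r0=0xfa r1=0xe1 r2=0xdb r3=0xd5  N=1 Z=0
after  4: r0=0xfa r1=0xfb r2=0xdb r3=0xd5  N=1 Z=0
after  5: r0=0xd0 r1=0xfb r2=0xdb r3=0xd5  N=1 Z=0
after  6: r0=0xd1 r1=0xfb r2=0xdb r3=0xd5  N=1 Z=0
-- IRQ taken; context saved, return-PC = 7 --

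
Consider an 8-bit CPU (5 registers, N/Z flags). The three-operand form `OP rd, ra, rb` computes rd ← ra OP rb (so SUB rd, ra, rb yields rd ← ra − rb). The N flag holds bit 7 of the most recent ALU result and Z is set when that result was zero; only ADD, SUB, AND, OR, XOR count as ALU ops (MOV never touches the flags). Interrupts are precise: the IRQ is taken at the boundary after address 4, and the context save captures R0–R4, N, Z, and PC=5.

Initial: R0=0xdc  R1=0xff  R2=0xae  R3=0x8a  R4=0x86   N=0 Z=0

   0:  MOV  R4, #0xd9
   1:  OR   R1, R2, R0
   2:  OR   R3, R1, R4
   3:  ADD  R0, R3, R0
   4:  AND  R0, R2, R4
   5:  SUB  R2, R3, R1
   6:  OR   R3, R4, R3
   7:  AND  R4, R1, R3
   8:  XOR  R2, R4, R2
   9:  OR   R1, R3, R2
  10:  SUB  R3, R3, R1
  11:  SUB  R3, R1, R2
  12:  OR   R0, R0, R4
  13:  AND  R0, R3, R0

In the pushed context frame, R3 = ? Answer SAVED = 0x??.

after  0: R0=0xdc R1=0xff R2=0xae R3=0x8a R4=0xd9  N=0 Z=0
after  1: R0=0xdc R1=0xfe R2=0xae R3=0x8a R4=0xd9  N=1 Z=0
after  2: R0=0xdc R1=0xfe R2=0xae R3=0xff R4=0xd9  N=1 Z=0
after  3: R0=0xdb R1=0xfe R2=0xae R3=0xff R4=0xd9  N=1 Z=0
after  4: R0=0x88 R1=0xfe R2=0xae R3=0xff R4=0xd9  N=1 Z=0
-- IRQ taken; context saved, return-PC = 5 --

SAVED = 0xff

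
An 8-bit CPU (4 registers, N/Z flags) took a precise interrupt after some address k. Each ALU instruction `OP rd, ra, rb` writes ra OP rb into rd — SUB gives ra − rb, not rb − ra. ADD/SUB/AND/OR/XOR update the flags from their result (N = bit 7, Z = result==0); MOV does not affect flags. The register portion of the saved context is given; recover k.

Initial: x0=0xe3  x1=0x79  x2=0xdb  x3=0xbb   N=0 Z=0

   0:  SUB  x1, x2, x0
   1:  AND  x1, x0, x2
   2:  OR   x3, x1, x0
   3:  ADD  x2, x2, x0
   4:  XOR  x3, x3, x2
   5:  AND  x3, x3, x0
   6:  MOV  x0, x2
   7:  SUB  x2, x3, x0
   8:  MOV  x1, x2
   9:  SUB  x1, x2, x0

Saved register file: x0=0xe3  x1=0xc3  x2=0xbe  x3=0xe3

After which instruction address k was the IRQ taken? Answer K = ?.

after  0: x0=0xe3 x1=0xf8 x2=0xdb x3=0xbb  N=1 Z=0
after  1: x0=0xe3 x1=0xc3 x2=0xdb x3=0xbb  N=1 Z=0
after  2: x0=0xe3 x1=0xc3 x2=0xdb x3=0xe3  N=1 Z=0
after  3: x0=0xe3 x1=0xc3 x2=0xbe x3=0xe3  N=1 Z=0
-- IRQ taken; context saved, return-PC = 4 --

K = 3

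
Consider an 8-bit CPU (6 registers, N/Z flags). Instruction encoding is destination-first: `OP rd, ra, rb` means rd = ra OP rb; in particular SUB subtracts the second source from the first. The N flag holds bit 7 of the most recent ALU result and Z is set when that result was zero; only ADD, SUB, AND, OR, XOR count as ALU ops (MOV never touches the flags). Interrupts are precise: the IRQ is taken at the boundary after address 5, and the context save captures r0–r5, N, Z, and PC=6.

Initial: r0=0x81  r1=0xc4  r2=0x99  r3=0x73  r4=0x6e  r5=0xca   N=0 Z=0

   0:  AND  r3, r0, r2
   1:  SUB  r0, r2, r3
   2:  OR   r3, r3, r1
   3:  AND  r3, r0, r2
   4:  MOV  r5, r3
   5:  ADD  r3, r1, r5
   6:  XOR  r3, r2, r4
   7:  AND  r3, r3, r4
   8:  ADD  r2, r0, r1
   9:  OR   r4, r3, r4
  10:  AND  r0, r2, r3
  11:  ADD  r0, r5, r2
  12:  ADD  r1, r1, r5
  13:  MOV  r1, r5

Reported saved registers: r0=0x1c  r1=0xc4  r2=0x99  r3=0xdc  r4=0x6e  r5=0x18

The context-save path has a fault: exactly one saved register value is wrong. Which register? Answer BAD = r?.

after  0: r0=0x81 r1=0xc4 r2=0x99 r3=0x81 r4=0x6e r5=0xca  N=1 Z=0
after  1: r0=0x18 r1=0xc4 r2=0x99 r3=0x81 r4=0x6e r5=0xca  N=0 Z=0
after  2: r0=0x18 r1=0xc4 r2=0x99 r3=0xc5 r4=0x6e r5=0xca  N=1 Z=0
after  3: r0=0x18 r1=0xc4 r2=0x99 r3=0x18 r4=0x6e r5=0xca  N=0 Z=0
after  4: r0=0x18 r1=0xc4 r2=0x99 r3=0x18 r4=0x6e r5=0x18  N=0 Z=0
after  5: r0=0x18 r1=0xc4 r2=0x99 r3=0xdc r4=0x6e r5=0x18  N=1 Z=0
-- IRQ taken; context saved, return-PC = 6 --
mismatch: r0: reported 0x1c vs actual 0x18

BAD = r0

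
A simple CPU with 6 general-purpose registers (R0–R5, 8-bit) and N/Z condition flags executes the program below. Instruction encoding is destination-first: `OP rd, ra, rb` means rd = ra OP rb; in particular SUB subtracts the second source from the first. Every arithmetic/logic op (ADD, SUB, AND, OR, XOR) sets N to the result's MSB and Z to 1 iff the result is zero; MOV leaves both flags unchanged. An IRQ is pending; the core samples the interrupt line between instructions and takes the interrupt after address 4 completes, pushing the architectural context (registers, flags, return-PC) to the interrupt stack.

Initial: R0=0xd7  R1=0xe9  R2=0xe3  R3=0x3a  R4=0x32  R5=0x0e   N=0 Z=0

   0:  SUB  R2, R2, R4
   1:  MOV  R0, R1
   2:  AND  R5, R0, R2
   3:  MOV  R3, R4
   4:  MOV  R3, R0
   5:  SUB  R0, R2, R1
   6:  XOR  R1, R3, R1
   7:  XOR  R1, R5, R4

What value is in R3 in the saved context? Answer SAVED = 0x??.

SAVED = 0xe9

after  0: R0=0xd7 R1=0xe9 R2=0xb1 R3=0x3a R4=0x32 R5=0x0e  N=1 Z=0
after  1: R0=0xe9 R1=0xe9 R2=0xb1 R3=0x3a R4=0x32 R5=0x0e  N=1 Z=0
after  2: R0=0xe9 R1=0xe9 R2=0xb1 R3=0x3a R4=0x32 R5=0xa1  N=1 Z=0
after  3: R0=0xe9 R1=0xe9 R2=0xb1 R3=0x32 R4=0x32 R5=0xa1  N=1 Z=0
after  4: R0=0xe9 R1=0xe9 R2=0xb1 R3=0xe9 R4=0x32 R5=0xa1  N=1 Z=0
-- IRQ taken; context saved, return-PC = 5 --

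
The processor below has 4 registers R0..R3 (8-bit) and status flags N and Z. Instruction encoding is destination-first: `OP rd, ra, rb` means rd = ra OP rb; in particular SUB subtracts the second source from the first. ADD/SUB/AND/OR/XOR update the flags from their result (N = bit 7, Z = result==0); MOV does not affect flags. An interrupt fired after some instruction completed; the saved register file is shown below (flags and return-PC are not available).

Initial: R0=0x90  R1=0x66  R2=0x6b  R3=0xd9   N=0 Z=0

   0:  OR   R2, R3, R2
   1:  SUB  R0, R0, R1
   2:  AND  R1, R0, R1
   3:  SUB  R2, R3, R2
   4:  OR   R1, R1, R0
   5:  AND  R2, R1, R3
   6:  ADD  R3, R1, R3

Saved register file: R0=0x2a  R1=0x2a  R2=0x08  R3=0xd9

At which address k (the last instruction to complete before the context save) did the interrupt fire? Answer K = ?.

after  0: R0=0x90 R1=0x66 R2=0xfb R3=0xd9  N=1 Z=0
after  1: R0=0x2a R1=0x66 R2=0xfb R3=0xd9  N=0 Z=0
after  2: R0=0x2a R1=0x22 R2=0xfb R3=0xd9  N=0 Z=0
after  3: R0=0x2a R1=0x22 R2=0xde R3=0xd9  N=1 Z=0
after  4: R0=0x2a R1=0x2a R2=0xde R3=0xd9  N=0 Z=0
after  5: R0=0x2a R1=0x2a R2=0x08 R3=0xd9  N=0 Z=0
-- IRQ taken; context saved, return-PC = 6 --

K = 5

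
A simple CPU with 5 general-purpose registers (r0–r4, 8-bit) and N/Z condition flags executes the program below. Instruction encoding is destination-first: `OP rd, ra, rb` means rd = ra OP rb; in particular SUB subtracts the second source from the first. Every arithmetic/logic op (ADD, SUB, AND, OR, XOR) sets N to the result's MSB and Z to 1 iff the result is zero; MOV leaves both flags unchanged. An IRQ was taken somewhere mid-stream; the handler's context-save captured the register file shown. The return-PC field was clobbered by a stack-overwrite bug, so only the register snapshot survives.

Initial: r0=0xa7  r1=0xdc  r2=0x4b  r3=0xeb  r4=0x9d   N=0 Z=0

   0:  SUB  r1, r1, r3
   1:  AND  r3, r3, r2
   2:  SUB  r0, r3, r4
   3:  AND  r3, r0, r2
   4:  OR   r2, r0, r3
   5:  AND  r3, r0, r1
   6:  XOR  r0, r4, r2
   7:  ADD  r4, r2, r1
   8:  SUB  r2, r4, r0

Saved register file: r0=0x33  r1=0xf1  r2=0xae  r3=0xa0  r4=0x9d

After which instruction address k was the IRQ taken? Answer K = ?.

K = 6

after  0: r0=0xa7 r1=0xf1 r2=0x4b r3=0xeb r4=0x9d  N=1 Z=0
after  1: r0=0xa7 r1=0xf1 r2=0x4b r3=0x4b r4=0x9d  N=0 Z=0
after  2: r0=0xae r1=0xf1 r2=0x4b r3=0x4b r4=0x9d  N=1 Z=0
after  3: r0=0xae r1=0xf1 r2=0x4b r3=0x0a r4=0x9d  N=0 Z=0
after  4: r0=0xae r1=0xf1 r2=0xae r3=0x0a r4=0x9d  N=1 Z=0
after  5: r0=0xae r1=0xf1 r2=0xae r3=0xa0 r4=0x9d  N=1 Z=0
after  6: r0=0x33 r1=0xf1 r2=0xae r3=0xa0 r4=0x9d  N=0 Z=0
-- IRQ taken; context saved, return-PC = 7 --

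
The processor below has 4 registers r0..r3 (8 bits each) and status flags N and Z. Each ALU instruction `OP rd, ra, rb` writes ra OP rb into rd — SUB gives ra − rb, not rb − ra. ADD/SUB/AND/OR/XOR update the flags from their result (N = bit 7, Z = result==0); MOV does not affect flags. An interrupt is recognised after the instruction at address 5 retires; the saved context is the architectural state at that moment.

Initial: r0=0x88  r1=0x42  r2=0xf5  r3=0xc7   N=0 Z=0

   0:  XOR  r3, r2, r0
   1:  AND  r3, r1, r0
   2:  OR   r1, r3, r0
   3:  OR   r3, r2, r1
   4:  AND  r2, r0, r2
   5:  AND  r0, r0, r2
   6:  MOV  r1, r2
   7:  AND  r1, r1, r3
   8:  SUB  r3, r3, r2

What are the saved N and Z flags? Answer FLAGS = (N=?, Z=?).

after  0: r0=0x88 r1=0x42 r2=0xf5 r3=0x7d  N=0 Z=0
after  1: r0=0x88 r1=0x42 r2=0xf5 r3=0x00  N=0 Z=1
after  2: r0=0x88 r1=0x88 r2=0xf5 r3=0x00  N=1 Z=0
after  3: r0=0x88 r1=0x88 r2=0xf5 r3=0xfd  N=1 Z=0
after  4: r0=0x88 r1=0x88 r2=0x80 r3=0xfd  N=1 Z=0
after  5: r0=0x80 r1=0x88 r2=0x80 r3=0xfd  N=1 Z=0
-- IRQ taken; context saved, return-PC = 6 --

FLAGS = (N=1, Z=0)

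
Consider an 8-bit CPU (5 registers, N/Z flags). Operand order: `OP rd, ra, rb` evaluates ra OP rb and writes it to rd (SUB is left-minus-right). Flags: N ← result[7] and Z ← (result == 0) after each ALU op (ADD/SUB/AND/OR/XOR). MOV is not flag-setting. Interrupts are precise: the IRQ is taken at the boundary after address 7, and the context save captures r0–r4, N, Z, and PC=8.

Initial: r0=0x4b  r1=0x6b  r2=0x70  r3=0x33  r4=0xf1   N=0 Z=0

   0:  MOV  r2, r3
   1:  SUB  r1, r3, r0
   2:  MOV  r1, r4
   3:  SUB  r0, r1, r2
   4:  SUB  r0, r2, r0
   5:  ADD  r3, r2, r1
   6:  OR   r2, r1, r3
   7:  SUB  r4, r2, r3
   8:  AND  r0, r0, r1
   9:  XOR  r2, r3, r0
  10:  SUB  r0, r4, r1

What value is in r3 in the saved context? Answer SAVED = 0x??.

after  0: r0=0x4b r1=0x6b r2=0x33 r3=0x33 r4=0xf1  N=0 Z=0
after  1: r0=0x4b r1=0xe8 r2=0x33 r3=0x33 r4=0xf1  N=1 Z=0
after  2: r0=0x4b r1=0xf1 r2=0x33 r3=0x33 r4=0xf1  N=1 Z=0
after  3: r0=0xbe r1=0xf1 r2=0x33 r3=0x33 r4=0xf1  N=1 Z=0
after  4: r0=0x75 r1=0xf1 r2=0x33 r3=0x33 r4=0xf1  N=0 Z=0
after  5: r0=0x75 r1=0xf1 r2=0x33 r3=0x24 r4=0xf1  N=0 Z=0
after  6: r0=0x75 r1=0xf1 r2=0xf5 r3=0x24 r4=0xf1  N=1 Z=0
after  7: r0=0x75 r1=0xf1 r2=0xf5 r3=0x24 r4=0xd1  N=1 Z=0
-- IRQ taken; context saved, return-PC = 8 --

SAVED = 0x24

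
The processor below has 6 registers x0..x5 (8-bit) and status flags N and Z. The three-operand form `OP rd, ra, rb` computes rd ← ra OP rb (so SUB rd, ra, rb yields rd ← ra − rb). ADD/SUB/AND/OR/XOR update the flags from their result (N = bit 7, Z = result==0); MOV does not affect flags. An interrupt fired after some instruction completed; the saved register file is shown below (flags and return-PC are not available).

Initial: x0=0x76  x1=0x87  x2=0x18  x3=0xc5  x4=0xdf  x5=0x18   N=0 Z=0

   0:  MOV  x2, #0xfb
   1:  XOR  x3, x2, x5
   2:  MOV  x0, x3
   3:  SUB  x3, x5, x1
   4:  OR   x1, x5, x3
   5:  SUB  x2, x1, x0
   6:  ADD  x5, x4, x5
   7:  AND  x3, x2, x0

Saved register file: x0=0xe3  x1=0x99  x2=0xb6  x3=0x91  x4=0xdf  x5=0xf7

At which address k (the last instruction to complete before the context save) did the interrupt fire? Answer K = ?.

after  0: x0=0x76 x1=0x87 x2=0xfb x3=0xc5 x4=0xdf x5=0x18  N=0 Z=0
after  1: x0=0x76 x1=0x87 x2=0xfb x3=0xe3 x4=0xdf x5=0x18  N=1 Z=0
after  2: x0=0xe3 x1=0x87 x2=0xfb x3=0xe3 x4=0xdf x5=0x18  N=1 Z=0
after  3: x0=0xe3 x1=0x87 x2=0xfb x3=0x91 x4=0xdf x5=0x18  N=1 Z=0
after  4: x0=0xe3 x1=0x99 x2=0xfb x3=0x91 x4=0xdf x5=0x18  N=1 Z=0
after  5: x0=0xe3 x1=0x99 x2=0xb6 x3=0x91 x4=0xdf x5=0x18  N=1 Z=0
after  6: x0=0xe3 x1=0x99 x2=0xb6 x3=0x91 x4=0xdf x5=0xf7  N=1 Z=0
-- IRQ taken; context saved, return-PC = 7 --

K = 6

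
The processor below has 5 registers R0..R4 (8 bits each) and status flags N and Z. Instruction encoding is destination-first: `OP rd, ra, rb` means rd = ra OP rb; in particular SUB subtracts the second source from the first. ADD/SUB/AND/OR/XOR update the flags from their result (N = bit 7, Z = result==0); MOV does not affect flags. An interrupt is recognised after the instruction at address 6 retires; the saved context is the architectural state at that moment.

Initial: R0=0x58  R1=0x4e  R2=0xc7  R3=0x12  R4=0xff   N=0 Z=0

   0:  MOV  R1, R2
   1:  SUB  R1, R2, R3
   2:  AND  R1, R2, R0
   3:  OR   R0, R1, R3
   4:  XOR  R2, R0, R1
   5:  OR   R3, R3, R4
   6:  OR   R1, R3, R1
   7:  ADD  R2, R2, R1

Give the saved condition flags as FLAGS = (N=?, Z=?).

after  0: R0=0x58 R1=0xc7 R2=0xc7 R3=0x12 R4=0xff  N=0 Z=0
after  1: R0=0x58 R1=0xb5 R2=0xc7 R3=0x12 R4=0xff  N=1 Z=0
after  2: R0=0x58 R1=0x40 R2=0xc7 R3=0x12 R4=0xff  N=0 Z=0
after  3: R0=0x52 R1=0x40 R2=0xc7 R3=0x12 R4=0xff  N=0 Z=0
after  4: R0=0x52 R1=0x40 R2=0x12 R3=0x12 R4=0xff  N=0 Z=0
after  5: R0=0x52 R1=0x40 R2=0x12 R3=0xff R4=0xff  N=1 Z=0
after  6: R0=0x52 R1=0xff R2=0x12 R3=0xff R4=0xff  N=1 Z=0
-- IRQ taken; context saved, return-PC = 7 --

FLAGS = (N=1, Z=0)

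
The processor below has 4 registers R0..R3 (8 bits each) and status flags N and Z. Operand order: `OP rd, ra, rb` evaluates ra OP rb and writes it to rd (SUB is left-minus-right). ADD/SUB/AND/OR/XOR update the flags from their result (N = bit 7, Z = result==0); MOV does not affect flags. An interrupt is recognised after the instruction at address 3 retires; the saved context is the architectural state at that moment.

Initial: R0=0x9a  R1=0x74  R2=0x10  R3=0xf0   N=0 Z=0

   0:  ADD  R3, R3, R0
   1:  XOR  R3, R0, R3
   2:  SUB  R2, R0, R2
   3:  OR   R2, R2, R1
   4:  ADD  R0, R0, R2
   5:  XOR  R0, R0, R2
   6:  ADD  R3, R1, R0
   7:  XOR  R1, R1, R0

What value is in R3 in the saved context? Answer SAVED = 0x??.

SAVED = 0x10

after  0: R0=0x9a R1=0x74 R2=0x10 R3=0x8a  N=1 Z=0
after  1: R0=0x9a R1=0x74 R2=0x10 R3=0x10  N=0 Z=0
after  2: R0=0x9a R1=0x74 R2=0x8a R3=0x10  N=1 Z=0
after  3: R0=0x9a R1=0x74 R2=0xfe R3=0x10  N=1 Z=0
-- IRQ taken; context saved, return-PC = 4 --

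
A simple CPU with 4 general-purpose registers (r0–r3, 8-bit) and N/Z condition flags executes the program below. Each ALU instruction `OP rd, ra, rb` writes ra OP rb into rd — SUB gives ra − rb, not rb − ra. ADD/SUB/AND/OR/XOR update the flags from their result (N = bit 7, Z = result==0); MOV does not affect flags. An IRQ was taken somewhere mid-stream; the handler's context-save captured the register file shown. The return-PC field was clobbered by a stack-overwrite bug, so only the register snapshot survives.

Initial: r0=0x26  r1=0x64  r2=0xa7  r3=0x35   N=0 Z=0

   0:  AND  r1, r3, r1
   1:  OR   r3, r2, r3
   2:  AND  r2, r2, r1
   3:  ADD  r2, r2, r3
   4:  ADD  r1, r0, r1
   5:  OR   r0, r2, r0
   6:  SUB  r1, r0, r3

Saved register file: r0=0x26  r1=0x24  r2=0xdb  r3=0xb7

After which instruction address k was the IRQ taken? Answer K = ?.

after  0: r0=0x26 r1=0x24 r2=0xa7 r3=0x35  N=0 Z=0
after  1: r0=0x26 r1=0x24 r2=0xa7 r3=0xb7  N=1 Z=0
after  2: r0=0x26 r1=0x24 r2=0x24 r3=0xb7  N=0 Z=0
after  3: r0=0x26 r1=0x24 r2=0xdb r3=0xb7  N=1 Z=0
-- IRQ taken; context saved, return-PC = 4 --

K = 3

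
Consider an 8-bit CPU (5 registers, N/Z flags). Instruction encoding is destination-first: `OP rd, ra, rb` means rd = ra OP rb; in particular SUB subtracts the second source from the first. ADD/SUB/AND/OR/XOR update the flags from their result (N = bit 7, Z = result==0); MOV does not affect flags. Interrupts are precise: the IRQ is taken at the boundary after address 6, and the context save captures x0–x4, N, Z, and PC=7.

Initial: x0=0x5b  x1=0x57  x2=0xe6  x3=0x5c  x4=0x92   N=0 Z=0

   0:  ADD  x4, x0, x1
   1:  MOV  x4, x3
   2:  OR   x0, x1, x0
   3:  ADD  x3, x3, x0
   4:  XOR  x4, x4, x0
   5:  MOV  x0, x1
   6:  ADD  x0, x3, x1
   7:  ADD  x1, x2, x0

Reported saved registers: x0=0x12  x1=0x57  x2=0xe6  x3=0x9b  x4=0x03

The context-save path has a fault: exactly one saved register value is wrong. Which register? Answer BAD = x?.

BAD = x3

after  0: x0=0x5b x1=0x57 x2=0xe6 x3=0x5c x4=0xb2  N=1 Z=0
after  1: x0=0x5b x1=0x57 x2=0xe6 x3=0x5c x4=0x5c  N=1 Z=0
after  2: x0=0x5f x1=0x57 x2=0xe6 x3=0x5c x4=0x5c  N=0 Z=0
after  3: x0=0x5f x1=0x57 x2=0xe6 x3=0xbb x4=0x5c  N=1 Z=0
after  4: x0=0x5f x1=0x57 x2=0xe6 x3=0xbb x4=0x03  N=0 Z=0
after  5: x0=0x57 x1=0x57 x2=0xe6 x3=0xbb x4=0x03  N=0 Z=0
after  6: x0=0x12 x1=0x57 x2=0xe6 x3=0xbb x4=0x03  N=0 Z=0
-- IRQ taken; context saved, return-PC = 7 --
mismatch: x3: reported 0x9b vs actual 0xbb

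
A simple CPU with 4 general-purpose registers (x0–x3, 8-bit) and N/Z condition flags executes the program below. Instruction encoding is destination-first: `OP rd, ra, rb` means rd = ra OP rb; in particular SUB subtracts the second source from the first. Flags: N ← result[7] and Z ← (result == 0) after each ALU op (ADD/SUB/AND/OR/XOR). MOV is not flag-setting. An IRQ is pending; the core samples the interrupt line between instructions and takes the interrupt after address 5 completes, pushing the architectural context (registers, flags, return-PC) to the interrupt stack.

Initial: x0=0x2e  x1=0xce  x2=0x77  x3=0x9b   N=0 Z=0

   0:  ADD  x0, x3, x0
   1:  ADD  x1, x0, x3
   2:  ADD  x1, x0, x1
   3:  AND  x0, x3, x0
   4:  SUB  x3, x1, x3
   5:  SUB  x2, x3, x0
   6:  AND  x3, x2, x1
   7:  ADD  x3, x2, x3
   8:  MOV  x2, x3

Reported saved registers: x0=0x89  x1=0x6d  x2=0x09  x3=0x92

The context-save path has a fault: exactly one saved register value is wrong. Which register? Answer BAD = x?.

after  0: x0=0xc9 x1=0xce x2=0x77 x3=0x9b  N=1 Z=0
after  1: x0=0xc9 x1=0x64 x2=0x77 x3=0x9b  N=0 Z=0
after  2: x0=0xc9 x1=0x2d x2=0x77 x3=0x9b  N=0 Z=0
after  3: x0=0x89 x1=0x2d x2=0x77 x3=0x9b  N=1 Z=0
after  4: x0=0x89 x1=0x2d x2=0x77 x3=0x92  N=1 Z=0
after  5: x0=0x89 x1=0x2d x2=0x09 x3=0x92  N=0 Z=0
-- IRQ taken; context saved, return-PC = 6 --
mismatch: x1: reported 0x6d vs actual 0x2d

BAD = x1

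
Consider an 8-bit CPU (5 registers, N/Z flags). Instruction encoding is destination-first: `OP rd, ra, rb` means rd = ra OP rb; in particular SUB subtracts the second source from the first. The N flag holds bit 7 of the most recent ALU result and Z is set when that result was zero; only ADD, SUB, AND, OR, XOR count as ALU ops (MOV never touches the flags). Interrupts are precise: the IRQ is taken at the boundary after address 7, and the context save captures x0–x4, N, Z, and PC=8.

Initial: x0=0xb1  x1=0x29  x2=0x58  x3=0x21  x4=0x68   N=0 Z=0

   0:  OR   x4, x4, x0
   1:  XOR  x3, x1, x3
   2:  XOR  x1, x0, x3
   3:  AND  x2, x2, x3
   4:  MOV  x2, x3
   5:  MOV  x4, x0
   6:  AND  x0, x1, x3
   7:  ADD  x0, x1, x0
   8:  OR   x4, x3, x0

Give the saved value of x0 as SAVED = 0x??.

after  0: x0=0xb1 x1=0x29 x2=0x58 x3=0x21 x4=0xf9  N=1 Z=0
after  1: x0=0xb1 x1=0x29 x2=0x58 x3=0x08 x4=0xf9  N=0 Z=0
after  2: x0=0xb1 x1=0xb9 x2=0x58 x3=0x08 x4=0xf9  N=1 Z=0
after  3: x0=0xb1 x1=0xb9 x2=0x08 x3=0x08 x4=0xf9  N=0 Z=0
after  4: x0=0xb1 x1=0xb9 x2=0x08 x3=0x08 x4=0xf9  N=0 Z=0
after  5: x0=0xb1 x1=0xb9 x2=0x08 x3=0x08 x4=0xb1  N=0 Z=0
after  6: x0=0x08 x1=0xb9 x2=0x08 x3=0x08 x4=0xb1  N=0 Z=0
after  7: x0=0xc1 x1=0xb9 x2=0x08 x3=0x08 x4=0xb1  N=1 Z=0
-- IRQ taken; context saved, return-PC = 8 --

SAVED = 0xc1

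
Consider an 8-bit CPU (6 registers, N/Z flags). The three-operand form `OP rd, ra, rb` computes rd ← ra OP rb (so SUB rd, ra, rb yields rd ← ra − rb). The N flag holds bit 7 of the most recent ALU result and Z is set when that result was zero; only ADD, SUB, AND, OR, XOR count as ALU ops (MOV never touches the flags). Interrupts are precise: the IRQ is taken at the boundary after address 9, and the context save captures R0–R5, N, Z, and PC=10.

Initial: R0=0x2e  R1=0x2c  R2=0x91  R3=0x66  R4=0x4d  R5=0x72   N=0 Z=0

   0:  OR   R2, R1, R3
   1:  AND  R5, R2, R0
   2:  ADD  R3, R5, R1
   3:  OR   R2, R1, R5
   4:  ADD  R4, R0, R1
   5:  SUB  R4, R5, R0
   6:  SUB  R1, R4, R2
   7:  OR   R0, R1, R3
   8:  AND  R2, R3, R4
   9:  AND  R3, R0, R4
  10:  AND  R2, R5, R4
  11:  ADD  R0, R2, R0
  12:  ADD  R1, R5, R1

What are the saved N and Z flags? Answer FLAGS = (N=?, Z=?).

after  0: R0=0x2e R1=0x2c R2=0x6e R3=0x66 R4=0x4d R5=0x72  N=0 Z=0
after  1: R0=0x2e R1=0x2c R2=0x6e R3=0x66 R4=0x4d R5=0x2e  N=0 Z=0
after  2: R0=0x2e R1=0x2c R2=0x6e R3=0x5a R4=0x4d R5=0x2e  N=0 Z=0
after  3: R0=0x2e R1=0x2c R2=0x2e R3=0x5a R4=0x4d R5=0x2e  N=0 Z=0
after  4: R0=0x2e R1=0x2c R2=0x2e R3=0x5a R4=0x5a R5=0x2e  N=0 Z=0
after  5: R0=0x2e R1=0x2c R2=0x2e R3=0x5a R4=0x00 R5=0x2e  N=0 Z=1
after  6: R0=0x2e R1=0xd2 R2=0x2e R3=0x5a R4=0x00 R5=0x2e  N=1 Z=0
after  7: R0=0xda R1=0xd2 R2=0x2e R3=0x5a R4=0x00 R5=0x2e  N=1 Z=0
after  8: R0=0xda R1=0xd2 R2=0x00 R3=0x5a R4=0x00 R5=0x2e  N=0 Z=1
after  9: R0=0xda R1=0xd2 R2=0x00 R3=0x00 R4=0x00 R5=0x2e  N=0 Z=1
-- IRQ taken; context saved, return-PC = 10 --

FLAGS = (N=0, Z=1)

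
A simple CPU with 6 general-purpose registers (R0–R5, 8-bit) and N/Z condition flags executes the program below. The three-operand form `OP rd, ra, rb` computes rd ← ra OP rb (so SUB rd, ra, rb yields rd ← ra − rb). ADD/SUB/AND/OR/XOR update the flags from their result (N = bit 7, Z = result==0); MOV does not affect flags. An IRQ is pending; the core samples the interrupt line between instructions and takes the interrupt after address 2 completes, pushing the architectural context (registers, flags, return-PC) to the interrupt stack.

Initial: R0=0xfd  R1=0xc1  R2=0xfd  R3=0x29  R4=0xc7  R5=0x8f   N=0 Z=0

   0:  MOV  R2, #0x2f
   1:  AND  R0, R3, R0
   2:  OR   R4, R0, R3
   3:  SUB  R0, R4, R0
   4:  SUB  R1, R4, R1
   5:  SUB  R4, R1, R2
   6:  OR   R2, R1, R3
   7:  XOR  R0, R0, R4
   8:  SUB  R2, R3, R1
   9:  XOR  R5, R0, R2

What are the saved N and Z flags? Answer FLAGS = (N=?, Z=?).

FLAGS = (N=0, Z=0)

after  0: R0=0xfd R1=0xc1 R2=0x2f R3=0x29 R4=0xc7 R5=0x8f  N=0 Z=0
after  1: R0=0x29 R1=0xc1 R2=0x2f R3=0x29 R4=0xc7 R5=0x8f  N=0 Z=0
after  2: R0=0x29 R1=0xc1 R2=0x2f R3=0x29 R4=0x29 R5=0x8f  N=0 Z=0
-- IRQ taken; context saved, return-PC = 3 --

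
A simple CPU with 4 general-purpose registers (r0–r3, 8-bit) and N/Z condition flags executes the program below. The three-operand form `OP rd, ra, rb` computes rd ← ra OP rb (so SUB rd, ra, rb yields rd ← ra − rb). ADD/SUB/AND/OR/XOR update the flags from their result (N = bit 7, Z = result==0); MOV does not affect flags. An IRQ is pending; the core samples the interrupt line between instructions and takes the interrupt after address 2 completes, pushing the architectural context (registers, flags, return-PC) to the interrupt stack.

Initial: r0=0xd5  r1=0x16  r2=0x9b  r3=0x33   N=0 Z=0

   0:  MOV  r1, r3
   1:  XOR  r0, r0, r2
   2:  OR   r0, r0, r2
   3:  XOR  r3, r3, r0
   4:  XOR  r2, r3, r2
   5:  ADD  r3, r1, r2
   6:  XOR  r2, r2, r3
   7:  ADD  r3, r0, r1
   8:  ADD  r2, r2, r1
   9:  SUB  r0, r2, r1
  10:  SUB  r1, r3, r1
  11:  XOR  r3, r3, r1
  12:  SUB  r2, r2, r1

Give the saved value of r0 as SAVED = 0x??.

SAVED = 0xdf

after  0: r0=0xd5 r1=0x33 r2=0x9b r3=0x33  N=0 Z=0
after  1: r0=0x4e r1=0x33 r2=0x9b r3=0x33  N=0 Z=0
after  2: r0=0xdf r1=0x33 r2=0x9b r3=0x33  N=1 Z=0
-- IRQ taken; context saved, return-PC = 3 --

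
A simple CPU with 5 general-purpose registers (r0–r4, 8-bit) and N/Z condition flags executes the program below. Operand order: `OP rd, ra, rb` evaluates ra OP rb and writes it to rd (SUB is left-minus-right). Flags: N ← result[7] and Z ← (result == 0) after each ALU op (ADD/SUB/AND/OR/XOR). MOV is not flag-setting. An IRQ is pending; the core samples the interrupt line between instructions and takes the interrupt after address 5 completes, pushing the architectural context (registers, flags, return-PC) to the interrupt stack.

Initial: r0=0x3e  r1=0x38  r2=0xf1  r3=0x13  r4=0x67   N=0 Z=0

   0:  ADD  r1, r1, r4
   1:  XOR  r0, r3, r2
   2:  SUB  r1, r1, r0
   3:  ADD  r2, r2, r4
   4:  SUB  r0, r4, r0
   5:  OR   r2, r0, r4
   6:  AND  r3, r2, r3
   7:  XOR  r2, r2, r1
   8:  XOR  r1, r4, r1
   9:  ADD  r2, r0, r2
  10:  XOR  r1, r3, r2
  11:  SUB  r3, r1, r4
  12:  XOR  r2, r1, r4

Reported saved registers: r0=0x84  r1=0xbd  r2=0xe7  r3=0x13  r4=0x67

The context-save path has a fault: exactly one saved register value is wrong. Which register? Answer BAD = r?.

BAD = r0

after  0: r0=0x3e r1=0x9f r2=0xf1 r3=0x13 r4=0x67  N=1 Z=0
after  1: r0=0xe2 r1=0x9f r2=0xf1 r3=0x13 r4=0x67  N=1 Z=0
after  2: r0=0xe2 r1=0xbd r2=0xf1 r3=0x13 r4=0x67  N=1 Z=0
after  3: r0=0xe2 r1=0xbd r2=0x58 r3=0x13 r4=0x67  N=0 Z=0
after  4: r0=0x85 r1=0xbd r2=0x58 r3=0x13 r4=0x67  N=1 Z=0
after  5: r0=0x85 r1=0xbd r2=0xe7 r3=0x13 r4=0x67  N=1 Z=0
-- IRQ taken; context saved, return-PC = 6 --
mismatch: r0: reported 0x84 vs actual 0x85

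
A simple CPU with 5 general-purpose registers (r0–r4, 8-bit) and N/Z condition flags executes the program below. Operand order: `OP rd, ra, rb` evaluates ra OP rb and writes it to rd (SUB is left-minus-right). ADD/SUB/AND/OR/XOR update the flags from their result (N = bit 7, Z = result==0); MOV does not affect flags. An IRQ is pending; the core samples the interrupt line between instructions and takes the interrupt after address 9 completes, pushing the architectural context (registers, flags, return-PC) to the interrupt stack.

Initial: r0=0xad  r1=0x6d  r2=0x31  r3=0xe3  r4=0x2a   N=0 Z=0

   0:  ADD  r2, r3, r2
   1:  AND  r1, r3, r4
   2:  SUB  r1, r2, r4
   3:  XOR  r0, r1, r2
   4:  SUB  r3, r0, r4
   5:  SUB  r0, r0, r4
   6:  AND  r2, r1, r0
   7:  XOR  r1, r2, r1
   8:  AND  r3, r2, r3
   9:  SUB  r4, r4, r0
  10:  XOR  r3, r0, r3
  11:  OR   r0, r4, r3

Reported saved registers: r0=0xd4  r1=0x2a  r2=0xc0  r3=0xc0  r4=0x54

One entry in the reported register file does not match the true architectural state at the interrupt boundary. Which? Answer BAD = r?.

after  0: r0=0xad r1=0x6d r2=0x14 r3=0xe3 r4=0x2a  N=0 Z=0
after  1: r0=0xad r1=0x22 r2=0x14 r3=0xe3 r4=0x2a  N=0 Z=0
after  2: r0=0xad r1=0xea r2=0x14 r3=0xe3 r4=0x2a  N=1 Z=0
after  3: r0=0xfe r1=0xea r2=0x14 r3=0xe3 r4=0x2a  N=1 Z=0
after  4: r0=0xfe r1=0xea r2=0x14 r3=0xd4 r4=0x2a  N=1 Z=0
after  5: r0=0xd4 r1=0xea r2=0x14 r3=0xd4 r4=0x2a  N=1 Z=0
after  6: r0=0xd4 r1=0xea r2=0xc0 r3=0xd4 r4=0x2a  N=1 Z=0
after  7: r0=0xd4 r1=0x2a r2=0xc0 r3=0xd4 r4=0x2a  N=0 Z=0
after  8: r0=0xd4 r1=0x2a r2=0xc0 r3=0xc0 r4=0x2a  N=1 Z=0
after  9: r0=0xd4 r1=0x2a r2=0xc0 r3=0xc0 r4=0x56  N=0 Z=0
-- IRQ taken; context saved, return-PC = 10 --
mismatch: r4: reported 0x54 vs actual 0x56

BAD = r4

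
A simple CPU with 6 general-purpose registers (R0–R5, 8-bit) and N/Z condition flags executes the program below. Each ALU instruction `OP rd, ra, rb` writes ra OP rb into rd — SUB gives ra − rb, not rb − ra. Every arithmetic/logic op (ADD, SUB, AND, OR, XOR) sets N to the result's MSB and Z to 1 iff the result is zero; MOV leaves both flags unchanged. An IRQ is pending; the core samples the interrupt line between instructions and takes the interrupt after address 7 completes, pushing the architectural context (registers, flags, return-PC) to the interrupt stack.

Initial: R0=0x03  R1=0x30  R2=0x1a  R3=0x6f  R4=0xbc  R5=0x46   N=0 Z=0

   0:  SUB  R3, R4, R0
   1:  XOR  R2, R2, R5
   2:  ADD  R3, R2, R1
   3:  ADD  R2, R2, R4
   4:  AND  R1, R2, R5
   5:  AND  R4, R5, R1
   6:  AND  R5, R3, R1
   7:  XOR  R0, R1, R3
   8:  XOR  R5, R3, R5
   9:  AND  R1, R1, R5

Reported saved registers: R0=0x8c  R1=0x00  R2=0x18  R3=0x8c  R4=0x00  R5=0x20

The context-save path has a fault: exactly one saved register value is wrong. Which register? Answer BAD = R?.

BAD = R5

after  0: R0=0x03 R1=0x30 R2=0x1a R3=0xb9 R4=0xbc R5=0x46  N=1 Z=0
after  1: R0=0x03 R1=0x30 R2=0x5c R3=0xb9 R4=0xbc R5=0x46  N=0 Z=0
after  2: R0=0x03 R1=0x30 R2=0x5c R3=0x8c R4=0xbc R5=0x46  N=1 Z=0
after  3: R0=0x03 R1=0x30 R2=0x18 R3=0x8c R4=0xbc R5=0x46  N=0 Z=0
after  4: R0=0x03 R1=0x00 R2=0x18 R3=0x8c R4=0xbc R5=0x46  N=0 Z=1
after  5: R0=0x03 R1=0x00 R2=0x18 R3=0x8c R4=0x00 R5=0x46  N=0 Z=1
after  6: R0=0x03 R1=0x00 R2=0x18 R3=0x8c R4=0x00 R5=0x00  N=0 Z=1
after  7: R0=0x8c R1=0x00 R2=0x18 R3=0x8c R4=0x00 R5=0x00  N=1 Z=0
-- IRQ taken; context saved, return-PC = 8 --
mismatch: R5: reported 0x20 vs actual 0x00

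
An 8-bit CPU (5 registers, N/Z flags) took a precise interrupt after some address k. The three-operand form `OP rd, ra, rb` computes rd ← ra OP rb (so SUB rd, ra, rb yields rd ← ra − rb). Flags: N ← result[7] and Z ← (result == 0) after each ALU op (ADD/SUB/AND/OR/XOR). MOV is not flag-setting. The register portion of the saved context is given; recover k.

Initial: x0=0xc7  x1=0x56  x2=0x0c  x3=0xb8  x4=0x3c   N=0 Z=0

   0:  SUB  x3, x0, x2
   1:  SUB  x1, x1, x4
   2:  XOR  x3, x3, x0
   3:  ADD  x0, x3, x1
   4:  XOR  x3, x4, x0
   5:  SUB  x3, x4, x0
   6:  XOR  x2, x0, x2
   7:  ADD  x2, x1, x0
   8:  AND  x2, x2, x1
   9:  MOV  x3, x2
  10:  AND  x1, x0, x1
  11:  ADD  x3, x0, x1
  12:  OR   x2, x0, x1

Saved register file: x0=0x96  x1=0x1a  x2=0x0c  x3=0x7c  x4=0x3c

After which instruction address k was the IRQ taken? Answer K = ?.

after  0: x0=0xc7 x1=0x56 x2=0x0c x3=0xbb x4=0x3c  N=1 Z=0
after  1: x0=0xc7 x1=0x1a x2=0x0c x3=0xbb x4=0x3c  N=0 Z=0
after  2: x0=0xc7 x1=0x1a x2=0x0c x3=0x7c x4=0x3c  N=0 Z=0
after  3: x0=0x96 x1=0x1a x2=0x0c x3=0x7c x4=0x3c  N=1 Z=0
-- IRQ taken; context saved, return-PC = 4 --

K = 3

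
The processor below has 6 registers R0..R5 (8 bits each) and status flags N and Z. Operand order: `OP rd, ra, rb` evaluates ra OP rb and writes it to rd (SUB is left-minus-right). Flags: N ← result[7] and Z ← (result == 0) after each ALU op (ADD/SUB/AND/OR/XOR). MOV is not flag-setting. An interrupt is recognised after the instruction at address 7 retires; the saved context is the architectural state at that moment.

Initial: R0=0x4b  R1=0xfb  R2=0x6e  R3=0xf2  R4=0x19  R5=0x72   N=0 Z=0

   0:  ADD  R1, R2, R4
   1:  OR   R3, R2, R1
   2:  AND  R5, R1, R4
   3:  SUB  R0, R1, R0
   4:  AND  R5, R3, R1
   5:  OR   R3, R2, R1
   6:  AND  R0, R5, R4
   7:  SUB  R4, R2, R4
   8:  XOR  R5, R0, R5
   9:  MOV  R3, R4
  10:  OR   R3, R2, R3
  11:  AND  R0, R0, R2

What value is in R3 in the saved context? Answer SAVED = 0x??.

after  0: R0=0x4b R1=0x87 R2=0x6e R3=0xf2 R4=0x19 R5=0x72  N=1 Z=0
after  1: R0=0x4b R1=0x87 R2=0x6e R3=0xef R4=0x19 R5=0x72  N=1 Z=0
after  2: R0=0x4b R1=0x87 R2=0x6e R3=0xef R4=0x19 R5=0x01  N=0 Z=0
after  3: R0=0x3c R1=0x87 R2=0x6e R3=0xef R4=0x19 R5=0x01  N=0 Z=0
after  4: R0=0x3c R1=0x87 R2=0x6e R3=0xef R4=0x19 R5=0x87  N=1 Z=0
after  5: R0=0x3c R1=0x87 R2=0x6e R3=0xef R4=0x19 R5=0x87  N=1 Z=0
after  6: R0=0x01 R1=0x87 R2=0x6e R3=0xef R4=0x19 R5=0x87  N=0 Z=0
after  7: R0=0x01 R1=0x87 R2=0x6e R3=0xef R4=0x55 R5=0x87  N=0 Z=0
-- IRQ taken; context saved, return-PC = 8 --

SAVED = 0xef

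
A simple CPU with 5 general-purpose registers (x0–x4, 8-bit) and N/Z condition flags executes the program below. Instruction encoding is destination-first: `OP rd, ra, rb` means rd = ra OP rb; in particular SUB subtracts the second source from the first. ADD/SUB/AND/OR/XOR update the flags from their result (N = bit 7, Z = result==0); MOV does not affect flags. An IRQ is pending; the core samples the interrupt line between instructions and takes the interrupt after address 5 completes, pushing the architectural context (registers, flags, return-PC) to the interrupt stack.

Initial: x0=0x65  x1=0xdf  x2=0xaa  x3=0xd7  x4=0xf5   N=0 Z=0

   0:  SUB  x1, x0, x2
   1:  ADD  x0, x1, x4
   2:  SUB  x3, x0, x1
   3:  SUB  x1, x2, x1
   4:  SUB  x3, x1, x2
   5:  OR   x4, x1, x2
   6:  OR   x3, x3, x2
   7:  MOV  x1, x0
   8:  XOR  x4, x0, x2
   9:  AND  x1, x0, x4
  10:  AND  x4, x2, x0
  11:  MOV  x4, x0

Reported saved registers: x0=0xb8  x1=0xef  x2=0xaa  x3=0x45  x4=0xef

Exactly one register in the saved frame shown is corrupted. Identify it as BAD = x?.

after  0: x0=0x65 x1=0xbb x2=0xaa x3=0xd7 x4=0xf5  N=1 Z=0
after  1: x0=0xb0 x1=0xbb x2=0xaa x3=0xd7 x4=0xf5  N=1 Z=0
after  2: x0=0xb0 x1=0xbb x2=0xaa x3=0xf5 x4=0xf5  N=1 Z=0
after  3: x0=0xb0 x1=0xef x2=0xaa x3=0xf5 x4=0xf5  N=1 Z=0
after  4: x0=0xb0 x1=0xef x2=0xaa x3=0x45 x4=0xf5  N=0 Z=0
after  5: x0=0xb0 x1=0xef x2=0xaa x3=0x45 x4=0xef  N=1 Z=0
-- IRQ taken; context saved, return-PC = 6 --
mismatch: x0: reported 0xb8 vs actual 0xb0

BAD = x0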